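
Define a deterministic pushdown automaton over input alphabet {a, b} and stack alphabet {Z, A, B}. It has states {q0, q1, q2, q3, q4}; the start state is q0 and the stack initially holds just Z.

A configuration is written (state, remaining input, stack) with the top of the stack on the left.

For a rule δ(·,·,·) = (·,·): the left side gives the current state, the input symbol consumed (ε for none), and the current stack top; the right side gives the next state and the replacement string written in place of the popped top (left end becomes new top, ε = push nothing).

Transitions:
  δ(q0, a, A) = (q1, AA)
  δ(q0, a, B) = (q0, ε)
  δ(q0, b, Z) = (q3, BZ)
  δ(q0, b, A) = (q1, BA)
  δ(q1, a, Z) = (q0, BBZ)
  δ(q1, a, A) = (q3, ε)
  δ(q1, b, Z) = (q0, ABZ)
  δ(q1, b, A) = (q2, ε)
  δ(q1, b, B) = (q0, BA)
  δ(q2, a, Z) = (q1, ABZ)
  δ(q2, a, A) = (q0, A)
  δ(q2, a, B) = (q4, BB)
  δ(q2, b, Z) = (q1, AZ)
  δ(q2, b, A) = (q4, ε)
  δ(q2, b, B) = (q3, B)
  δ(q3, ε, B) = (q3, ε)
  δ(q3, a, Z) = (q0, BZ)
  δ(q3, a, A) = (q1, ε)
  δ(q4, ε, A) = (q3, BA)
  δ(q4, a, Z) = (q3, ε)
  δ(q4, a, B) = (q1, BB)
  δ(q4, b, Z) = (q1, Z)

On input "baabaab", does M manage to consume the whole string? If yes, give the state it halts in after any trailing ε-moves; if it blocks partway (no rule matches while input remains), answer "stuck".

(q0, baabaab, Z) ⊢ (q3, aabaab, BZ) ⊢ (q3, aabaab, Z) ⊢ (q0, abaab, BZ) ⊢ (q0, baab, Z) ⊢ (q3, aab, BZ) ⊢ (q3, aab, Z) ⊢ (q0, ab, BZ) ⊢ (q0, b, Z) ⊢ (q3, ε, BZ) ⊢ (q3, ε, Z)
All input consumed; M is in state q3.

q3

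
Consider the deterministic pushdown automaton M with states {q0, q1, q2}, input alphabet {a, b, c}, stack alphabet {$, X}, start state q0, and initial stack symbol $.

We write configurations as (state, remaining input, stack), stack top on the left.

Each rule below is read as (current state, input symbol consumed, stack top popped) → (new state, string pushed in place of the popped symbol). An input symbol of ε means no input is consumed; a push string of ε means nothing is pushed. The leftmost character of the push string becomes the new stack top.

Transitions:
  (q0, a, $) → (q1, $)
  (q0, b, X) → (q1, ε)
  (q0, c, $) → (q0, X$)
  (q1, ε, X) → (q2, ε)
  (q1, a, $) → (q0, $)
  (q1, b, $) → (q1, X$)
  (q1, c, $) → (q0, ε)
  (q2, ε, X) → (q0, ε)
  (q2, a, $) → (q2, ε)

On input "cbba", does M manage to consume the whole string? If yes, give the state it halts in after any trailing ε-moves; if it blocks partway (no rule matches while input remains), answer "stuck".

(q0, cbba, $)
  read c, top $: go to q0, push X$ → (q0, bba, X$)
  read b, top X: go to q1, push ε → (q1, ba, $)
  read b, top $: go to q1, push X$ → (q1, a, X$)
  ε-move, top X: go to q2, push ε → (q2, a, $)
  read a, top $: go to q2, push ε → (q2, ε, ε)
All input consumed; M is in state q2.

q2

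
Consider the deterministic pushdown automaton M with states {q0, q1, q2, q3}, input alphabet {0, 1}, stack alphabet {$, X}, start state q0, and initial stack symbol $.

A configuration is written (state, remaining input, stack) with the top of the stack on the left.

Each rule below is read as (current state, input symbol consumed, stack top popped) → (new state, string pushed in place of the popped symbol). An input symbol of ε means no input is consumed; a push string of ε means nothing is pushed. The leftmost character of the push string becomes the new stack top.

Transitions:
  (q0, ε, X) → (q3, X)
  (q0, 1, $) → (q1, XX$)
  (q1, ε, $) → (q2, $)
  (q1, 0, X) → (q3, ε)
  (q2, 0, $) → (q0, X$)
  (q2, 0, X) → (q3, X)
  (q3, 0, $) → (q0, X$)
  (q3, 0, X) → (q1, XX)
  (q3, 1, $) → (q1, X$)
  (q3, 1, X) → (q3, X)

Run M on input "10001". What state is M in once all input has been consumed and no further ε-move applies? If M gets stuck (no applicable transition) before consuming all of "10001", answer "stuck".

q3

(q0, 10001, $) ⊢ (q1, 0001, XX$) ⊢ (q3, 001, X$) ⊢ (q1, 01, XX$) ⊢ (q3, 1, X$) ⊢ (q3, ε, X$)
All input consumed; M is in state q3.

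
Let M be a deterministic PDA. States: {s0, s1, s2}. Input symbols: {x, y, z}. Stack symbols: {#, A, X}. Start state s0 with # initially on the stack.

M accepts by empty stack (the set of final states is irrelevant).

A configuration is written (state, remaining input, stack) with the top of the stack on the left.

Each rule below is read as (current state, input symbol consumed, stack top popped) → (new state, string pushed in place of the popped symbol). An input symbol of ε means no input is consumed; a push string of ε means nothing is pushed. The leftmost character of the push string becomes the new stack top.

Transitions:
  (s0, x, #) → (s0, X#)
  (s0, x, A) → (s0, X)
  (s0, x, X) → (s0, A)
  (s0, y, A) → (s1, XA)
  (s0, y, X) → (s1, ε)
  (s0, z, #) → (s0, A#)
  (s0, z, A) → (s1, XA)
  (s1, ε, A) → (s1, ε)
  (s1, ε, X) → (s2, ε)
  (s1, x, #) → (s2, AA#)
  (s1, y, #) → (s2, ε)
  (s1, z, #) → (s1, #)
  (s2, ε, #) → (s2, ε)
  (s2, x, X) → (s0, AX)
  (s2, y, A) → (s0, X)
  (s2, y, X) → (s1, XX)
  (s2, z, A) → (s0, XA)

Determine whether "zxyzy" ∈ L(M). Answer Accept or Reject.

(s0, zxyzy, #)
  read z, top #: go to s0, push A# → (s0, xyzy, A#)
  read x, top A: go to s0, push X → (s0, yzy, X#)
  read y, top X: go to s1, push ε → (s1, zy, #)
  read z, top #: go to s1, push # → (s1, y, #)
  read y, top #: go to s2, push ε → (s2, ε, ε)
All input consumed and the stack is empty.

Accept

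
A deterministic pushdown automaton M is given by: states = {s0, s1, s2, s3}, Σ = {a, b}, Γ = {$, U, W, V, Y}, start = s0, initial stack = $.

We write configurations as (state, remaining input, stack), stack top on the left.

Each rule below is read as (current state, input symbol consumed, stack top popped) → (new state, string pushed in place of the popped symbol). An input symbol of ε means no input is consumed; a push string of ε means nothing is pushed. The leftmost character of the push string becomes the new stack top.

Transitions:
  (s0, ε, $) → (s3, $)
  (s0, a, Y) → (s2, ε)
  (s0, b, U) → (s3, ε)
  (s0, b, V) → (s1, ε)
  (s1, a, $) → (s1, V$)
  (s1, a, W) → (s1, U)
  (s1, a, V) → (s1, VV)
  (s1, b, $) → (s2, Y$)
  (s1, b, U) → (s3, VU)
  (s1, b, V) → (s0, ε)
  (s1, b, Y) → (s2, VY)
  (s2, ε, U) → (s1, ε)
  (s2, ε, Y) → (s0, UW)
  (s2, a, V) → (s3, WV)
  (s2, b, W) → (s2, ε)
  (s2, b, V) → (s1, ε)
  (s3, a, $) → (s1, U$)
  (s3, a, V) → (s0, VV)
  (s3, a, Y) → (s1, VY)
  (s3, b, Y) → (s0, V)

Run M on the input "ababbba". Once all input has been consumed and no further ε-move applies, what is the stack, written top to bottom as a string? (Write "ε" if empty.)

U$

(s0, ababbba, $) ⊢ (s3, ababbba, $) ⊢ (s1, babbba, U$) ⊢ (s3, abbba, VU$) ⊢ (s0, bbba, VVU$) ⊢ (s1, bba, VU$) ⊢ (s0, ba, U$) ⊢ (s3, a, $) ⊢ (s1, ε, U$)
All input consumed in state s1 with stack U$.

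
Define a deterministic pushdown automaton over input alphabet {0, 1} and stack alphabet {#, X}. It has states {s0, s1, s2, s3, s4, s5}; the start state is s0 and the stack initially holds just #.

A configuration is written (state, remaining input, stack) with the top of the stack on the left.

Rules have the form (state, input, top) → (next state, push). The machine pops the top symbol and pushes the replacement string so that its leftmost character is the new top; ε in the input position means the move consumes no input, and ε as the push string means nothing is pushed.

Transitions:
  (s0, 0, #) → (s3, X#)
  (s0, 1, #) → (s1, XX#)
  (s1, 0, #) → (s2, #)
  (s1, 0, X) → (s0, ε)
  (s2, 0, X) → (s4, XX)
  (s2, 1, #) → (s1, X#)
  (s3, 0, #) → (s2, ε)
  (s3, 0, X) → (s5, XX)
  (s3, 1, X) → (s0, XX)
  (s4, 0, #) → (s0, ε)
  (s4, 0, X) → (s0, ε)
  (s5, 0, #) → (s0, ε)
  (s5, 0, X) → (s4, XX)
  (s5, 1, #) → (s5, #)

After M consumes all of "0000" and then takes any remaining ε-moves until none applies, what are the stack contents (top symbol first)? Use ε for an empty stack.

XX#

(s0, 0000, #)
  read 0, top #: go to s3, push X# → (s3, 000, X#)
  read 0, top X: go to s5, push XX → (s5, 00, XX#)
  read 0, top X: go to s4, push XX → (s4, 0, XXX#)
  read 0, top X: go to s0, push ε → (s0, ε, XX#)
All input consumed in state s0 with stack XX#.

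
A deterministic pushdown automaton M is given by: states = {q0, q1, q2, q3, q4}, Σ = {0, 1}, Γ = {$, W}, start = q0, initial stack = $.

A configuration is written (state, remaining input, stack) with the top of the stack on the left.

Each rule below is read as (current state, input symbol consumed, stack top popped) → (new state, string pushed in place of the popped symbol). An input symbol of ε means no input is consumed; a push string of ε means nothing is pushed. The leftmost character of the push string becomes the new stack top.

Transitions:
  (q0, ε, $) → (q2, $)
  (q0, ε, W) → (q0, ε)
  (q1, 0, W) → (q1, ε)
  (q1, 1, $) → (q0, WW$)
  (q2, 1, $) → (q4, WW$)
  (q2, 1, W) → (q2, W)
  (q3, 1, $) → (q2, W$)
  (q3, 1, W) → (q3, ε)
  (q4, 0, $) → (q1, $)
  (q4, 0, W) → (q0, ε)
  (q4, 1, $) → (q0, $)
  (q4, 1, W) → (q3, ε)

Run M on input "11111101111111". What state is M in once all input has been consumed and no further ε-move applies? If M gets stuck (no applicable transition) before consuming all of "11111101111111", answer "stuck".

(q0, 11111101111111, $) ⊢ (q2, 11111101111111, $) ⊢ (q4, 1111101111111, WW$) ⊢ (q3, 111101111111, W$) ⊢ (q3, 11101111111, $) ⊢ (q2, 1101111111, W$) ⊢ (q2, 101111111, W$) ⊢ (q2, 01111111, W$)
No transition for (q2, 0, top W); M blocks with input 01111111 remaining.

stuck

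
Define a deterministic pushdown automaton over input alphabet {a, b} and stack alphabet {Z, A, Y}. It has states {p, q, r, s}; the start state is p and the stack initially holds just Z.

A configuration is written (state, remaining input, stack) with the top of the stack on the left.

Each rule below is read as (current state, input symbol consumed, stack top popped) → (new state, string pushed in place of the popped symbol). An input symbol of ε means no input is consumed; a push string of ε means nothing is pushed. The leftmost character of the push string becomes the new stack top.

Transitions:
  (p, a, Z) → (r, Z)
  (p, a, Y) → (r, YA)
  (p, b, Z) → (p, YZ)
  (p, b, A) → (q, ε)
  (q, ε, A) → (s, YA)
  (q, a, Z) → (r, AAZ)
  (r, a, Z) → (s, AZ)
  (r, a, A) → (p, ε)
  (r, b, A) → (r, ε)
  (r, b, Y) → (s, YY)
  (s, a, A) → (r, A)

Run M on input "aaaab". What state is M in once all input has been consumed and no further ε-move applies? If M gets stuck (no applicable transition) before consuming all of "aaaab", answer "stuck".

p

(p, aaaab, Z)
  read a, top Z: go to r, push Z → (r, aaab, Z)
  read a, top Z: go to s, push AZ → (s, aab, AZ)
  read a, top A: go to r, push A → (r, ab, AZ)
  read a, top A: go to p, push ε → (p, b, Z)
  read b, top Z: go to p, push YZ → (p, ε, YZ)
All input consumed; M is in state p.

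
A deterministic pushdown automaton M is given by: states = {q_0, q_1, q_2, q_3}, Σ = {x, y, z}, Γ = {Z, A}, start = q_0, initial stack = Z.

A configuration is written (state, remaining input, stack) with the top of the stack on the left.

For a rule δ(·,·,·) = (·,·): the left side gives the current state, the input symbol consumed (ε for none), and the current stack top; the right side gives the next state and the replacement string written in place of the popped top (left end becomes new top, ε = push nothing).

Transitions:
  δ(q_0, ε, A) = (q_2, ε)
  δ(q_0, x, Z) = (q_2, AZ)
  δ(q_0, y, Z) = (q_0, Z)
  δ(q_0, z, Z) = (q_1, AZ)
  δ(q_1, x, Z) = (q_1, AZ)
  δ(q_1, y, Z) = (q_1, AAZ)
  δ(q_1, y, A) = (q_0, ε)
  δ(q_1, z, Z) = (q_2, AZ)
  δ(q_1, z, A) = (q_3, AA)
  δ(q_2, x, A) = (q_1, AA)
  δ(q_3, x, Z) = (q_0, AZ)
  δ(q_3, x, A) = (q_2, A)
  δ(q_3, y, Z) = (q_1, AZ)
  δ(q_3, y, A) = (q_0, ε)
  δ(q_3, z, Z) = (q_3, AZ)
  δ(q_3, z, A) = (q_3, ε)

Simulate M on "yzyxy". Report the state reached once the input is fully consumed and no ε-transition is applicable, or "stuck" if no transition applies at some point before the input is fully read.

stuck

(q_0, yzyxy, Z)
  read y, top Z: go to q_0, push Z → (q_0, zyxy, Z)
  read z, top Z: go to q_1, push AZ → (q_1, yxy, AZ)
  read y, top A: go to q_0, push ε → (q_0, xy, Z)
  read x, top Z: go to q_2, push AZ → (q_2, y, AZ)
No transition for (q_2, y, top A); M blocks with input y remaining.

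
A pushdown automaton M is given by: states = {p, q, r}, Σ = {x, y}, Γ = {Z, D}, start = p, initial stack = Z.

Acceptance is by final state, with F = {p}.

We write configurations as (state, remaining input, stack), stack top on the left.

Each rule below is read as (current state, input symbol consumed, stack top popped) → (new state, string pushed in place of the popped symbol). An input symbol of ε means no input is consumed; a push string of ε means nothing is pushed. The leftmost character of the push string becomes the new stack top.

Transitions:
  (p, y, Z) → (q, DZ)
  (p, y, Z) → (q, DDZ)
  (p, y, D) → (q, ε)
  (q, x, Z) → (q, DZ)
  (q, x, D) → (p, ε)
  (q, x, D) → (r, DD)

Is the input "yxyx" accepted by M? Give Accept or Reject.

Accept

One accepting computation: (p, yxyx, Z) ⊢ (q, xyx, DZ) ⊢ (p, yx, Z) ⊢ (q, x, DZ) ⊢ (p, ε, Z)
All input consumed and state p ∈ F.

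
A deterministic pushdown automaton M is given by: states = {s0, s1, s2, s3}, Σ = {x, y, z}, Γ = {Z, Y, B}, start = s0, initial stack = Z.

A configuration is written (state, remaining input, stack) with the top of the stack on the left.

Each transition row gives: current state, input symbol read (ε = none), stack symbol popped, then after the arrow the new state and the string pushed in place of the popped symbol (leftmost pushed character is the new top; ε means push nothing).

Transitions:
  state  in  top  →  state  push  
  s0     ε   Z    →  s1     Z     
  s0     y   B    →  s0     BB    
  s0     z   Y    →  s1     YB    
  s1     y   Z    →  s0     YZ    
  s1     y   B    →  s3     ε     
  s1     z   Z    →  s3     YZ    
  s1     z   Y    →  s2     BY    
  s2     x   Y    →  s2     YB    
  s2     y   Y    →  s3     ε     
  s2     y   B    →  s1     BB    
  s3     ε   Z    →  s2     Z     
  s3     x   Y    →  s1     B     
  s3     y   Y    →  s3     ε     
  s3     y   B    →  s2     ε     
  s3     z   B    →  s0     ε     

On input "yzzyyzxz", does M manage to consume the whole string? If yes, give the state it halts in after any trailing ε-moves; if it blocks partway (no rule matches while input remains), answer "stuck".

(s0, yzzyyzxz, Z)
  ε-move, top Z: go to s1, push Z → (s1, yzzyyzxz, Z)
  read y, top Z: go to s0, push YZ → (s0, zzyyzxz, YZ)
  read z, top Y: go to s1, push YB → (s1, zyyzxz, YBZ)
  read z, top Y: go to s2, push BY → (s2, yyzxz, BYBZ)
  read y, top B: go to s1, push BB → (s1, yzxz, BBYBZ)
  read y, top B: go to s3, push ε → (s3, zxz, BYBZ)
  read z, top B: go to s0, push ε → (s0, xz, YBZ)
No transition for (s0, x, top Y); M blocks with input xz remaining.

stuck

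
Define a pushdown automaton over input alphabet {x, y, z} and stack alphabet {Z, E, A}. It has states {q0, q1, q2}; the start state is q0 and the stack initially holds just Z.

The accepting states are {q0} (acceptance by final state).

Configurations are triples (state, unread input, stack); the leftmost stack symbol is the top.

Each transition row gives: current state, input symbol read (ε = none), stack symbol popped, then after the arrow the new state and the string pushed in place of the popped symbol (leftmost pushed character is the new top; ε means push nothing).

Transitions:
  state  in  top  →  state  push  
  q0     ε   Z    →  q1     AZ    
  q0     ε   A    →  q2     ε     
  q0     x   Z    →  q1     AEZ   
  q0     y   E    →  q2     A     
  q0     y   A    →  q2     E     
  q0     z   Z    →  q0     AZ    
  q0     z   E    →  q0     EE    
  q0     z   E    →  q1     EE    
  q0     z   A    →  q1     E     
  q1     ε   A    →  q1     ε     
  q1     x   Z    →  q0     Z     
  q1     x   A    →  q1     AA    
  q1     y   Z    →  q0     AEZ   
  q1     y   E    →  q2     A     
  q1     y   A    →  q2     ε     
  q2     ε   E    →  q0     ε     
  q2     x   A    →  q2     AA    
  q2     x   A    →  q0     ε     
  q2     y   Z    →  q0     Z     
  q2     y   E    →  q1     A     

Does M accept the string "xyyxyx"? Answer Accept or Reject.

Accept

One accepting computation: (q0, xyyxyx, Z) ⊢ (q1, yyxyx, AEZ) ⊢ (q2, yxyx, EZ) ⊢ (q1, xyx, AZ) ⊢ (q1, yx, AAZ) ⊢ (q2, x, AZ) ⊢ (q0, ε, Z)
All input consumed and state q0 ∈ F.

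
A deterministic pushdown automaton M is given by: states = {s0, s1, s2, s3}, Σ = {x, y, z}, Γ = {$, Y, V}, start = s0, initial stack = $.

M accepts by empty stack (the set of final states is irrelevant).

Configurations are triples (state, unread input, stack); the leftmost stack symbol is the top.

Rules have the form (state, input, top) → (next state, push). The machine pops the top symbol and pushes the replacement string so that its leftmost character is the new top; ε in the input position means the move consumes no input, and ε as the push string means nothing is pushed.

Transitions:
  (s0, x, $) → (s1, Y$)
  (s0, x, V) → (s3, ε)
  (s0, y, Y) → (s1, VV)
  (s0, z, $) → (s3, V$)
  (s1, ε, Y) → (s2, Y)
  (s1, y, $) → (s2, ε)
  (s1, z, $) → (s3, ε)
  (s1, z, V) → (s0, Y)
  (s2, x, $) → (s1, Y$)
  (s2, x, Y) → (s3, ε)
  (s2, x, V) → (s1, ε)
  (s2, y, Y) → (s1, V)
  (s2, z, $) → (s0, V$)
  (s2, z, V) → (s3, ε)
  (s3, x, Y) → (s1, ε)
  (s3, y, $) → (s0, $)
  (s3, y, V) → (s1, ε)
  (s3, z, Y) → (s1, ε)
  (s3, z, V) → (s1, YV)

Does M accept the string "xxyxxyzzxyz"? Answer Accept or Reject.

(s0, xxyxxyzzxyz, $) ⊢ (s1, xyxxyzzxyz, Y$) ⊢ (s2, xyxxyzzxyz, Y$) ⊢ (s3, yxxyzzxyz, $) ⊢ (s0, xxyzzxyz, $) ⊢ (s1, xyzzxyz, Y$) ⊢ (s2, xyzzxyz, Y$) ⊢ (s3, yzzxyz, $) ⊢ (s0, zzxyz, $) ⊢ (s3, zxyz, V$) ⊢ (s1, xyz, YV$) ⊢ (s2, xyz, YV$) ⊢ (s3, yz, V$) ⊢ (s1, z, $) ⊢ (s3, ε, ε)
All input consumed and the stack is empty.

Accept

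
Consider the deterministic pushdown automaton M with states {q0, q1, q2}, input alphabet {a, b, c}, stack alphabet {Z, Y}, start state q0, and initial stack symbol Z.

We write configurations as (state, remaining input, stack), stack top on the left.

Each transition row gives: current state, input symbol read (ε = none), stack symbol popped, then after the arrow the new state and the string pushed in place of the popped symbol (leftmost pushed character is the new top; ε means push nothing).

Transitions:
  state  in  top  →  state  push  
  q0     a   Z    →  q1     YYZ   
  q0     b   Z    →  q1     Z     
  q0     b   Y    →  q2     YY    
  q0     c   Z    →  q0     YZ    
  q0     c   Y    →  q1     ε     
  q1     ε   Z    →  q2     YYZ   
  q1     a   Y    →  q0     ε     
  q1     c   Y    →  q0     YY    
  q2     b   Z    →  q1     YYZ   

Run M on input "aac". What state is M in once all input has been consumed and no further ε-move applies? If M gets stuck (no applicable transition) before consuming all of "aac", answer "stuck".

(q0, aac, Z) ⊢ (q1, ac, YYZ) ⊢ (q0, c, YZ) ⊢ (q1, ε, Z) ⊢ (q2, ε, YYZ)
All input consumed; M is in state q2.

q2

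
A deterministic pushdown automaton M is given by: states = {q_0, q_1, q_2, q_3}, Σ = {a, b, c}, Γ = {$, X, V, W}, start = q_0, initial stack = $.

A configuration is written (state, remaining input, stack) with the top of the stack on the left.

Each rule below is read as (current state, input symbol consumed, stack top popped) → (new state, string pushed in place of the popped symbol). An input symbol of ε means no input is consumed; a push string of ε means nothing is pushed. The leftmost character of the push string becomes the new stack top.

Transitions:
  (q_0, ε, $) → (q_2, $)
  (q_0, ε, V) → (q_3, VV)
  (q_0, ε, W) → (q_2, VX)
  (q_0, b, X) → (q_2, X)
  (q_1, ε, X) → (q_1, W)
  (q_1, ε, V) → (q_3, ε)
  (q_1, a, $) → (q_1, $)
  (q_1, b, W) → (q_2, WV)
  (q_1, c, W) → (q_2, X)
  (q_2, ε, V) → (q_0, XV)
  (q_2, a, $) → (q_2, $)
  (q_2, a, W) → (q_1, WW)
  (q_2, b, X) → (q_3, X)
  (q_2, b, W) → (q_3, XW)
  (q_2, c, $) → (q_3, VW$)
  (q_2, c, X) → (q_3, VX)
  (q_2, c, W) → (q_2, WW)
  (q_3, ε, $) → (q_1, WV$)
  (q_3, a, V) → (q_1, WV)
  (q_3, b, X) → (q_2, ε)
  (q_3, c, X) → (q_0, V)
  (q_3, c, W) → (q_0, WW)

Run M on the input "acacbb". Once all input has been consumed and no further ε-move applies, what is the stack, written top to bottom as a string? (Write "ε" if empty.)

XVW$

(q_0, acacbb, $) ⊢ (q_2, acacbb, $) ⊢ (q_2, cacbb, $) ⊢ (q_3, acbb, VW$) ⊢ (q_1, cbb, WVW$) ⊢ (q_2, bb, XVW$) ⊢ (q_3, b, XVW$) ⊢ (q_2, ε, VW$) ⊢ (q_0, ε, XVW$)
All input consumed in state q_0 with stack XVW$.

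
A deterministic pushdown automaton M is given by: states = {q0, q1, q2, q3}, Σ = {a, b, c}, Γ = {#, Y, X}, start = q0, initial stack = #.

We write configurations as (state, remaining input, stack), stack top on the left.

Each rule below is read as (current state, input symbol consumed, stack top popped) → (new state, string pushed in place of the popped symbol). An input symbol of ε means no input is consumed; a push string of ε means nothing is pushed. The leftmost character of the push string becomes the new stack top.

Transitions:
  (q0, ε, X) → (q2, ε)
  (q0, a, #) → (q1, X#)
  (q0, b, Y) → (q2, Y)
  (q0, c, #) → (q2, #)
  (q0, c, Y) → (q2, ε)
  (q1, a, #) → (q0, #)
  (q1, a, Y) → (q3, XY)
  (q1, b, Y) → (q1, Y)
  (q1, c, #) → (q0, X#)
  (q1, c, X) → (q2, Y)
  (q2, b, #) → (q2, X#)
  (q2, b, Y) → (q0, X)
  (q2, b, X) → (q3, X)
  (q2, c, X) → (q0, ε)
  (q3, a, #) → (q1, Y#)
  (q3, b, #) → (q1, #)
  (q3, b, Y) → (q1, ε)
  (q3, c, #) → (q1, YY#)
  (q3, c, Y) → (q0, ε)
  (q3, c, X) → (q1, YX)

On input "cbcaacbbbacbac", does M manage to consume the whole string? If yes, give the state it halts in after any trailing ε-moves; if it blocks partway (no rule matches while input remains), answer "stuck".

(q0, cbcaacbbbacbac, #)
  read c, top #: go to q2, push # → (q2, bcaacbbbacbac, #)
  read b, top #: go to q2, push X# → (q2, caacbbbacbac, X#)
  read c, top X: go to q0, push ε → (q0, aacbbbacbac, #)
  read a, top #: go to q1, push X# → (q1, acbbbacbac, X#)
No transition for (q1, a, top X); M blocks with input acbbbacbac remaining.

stuck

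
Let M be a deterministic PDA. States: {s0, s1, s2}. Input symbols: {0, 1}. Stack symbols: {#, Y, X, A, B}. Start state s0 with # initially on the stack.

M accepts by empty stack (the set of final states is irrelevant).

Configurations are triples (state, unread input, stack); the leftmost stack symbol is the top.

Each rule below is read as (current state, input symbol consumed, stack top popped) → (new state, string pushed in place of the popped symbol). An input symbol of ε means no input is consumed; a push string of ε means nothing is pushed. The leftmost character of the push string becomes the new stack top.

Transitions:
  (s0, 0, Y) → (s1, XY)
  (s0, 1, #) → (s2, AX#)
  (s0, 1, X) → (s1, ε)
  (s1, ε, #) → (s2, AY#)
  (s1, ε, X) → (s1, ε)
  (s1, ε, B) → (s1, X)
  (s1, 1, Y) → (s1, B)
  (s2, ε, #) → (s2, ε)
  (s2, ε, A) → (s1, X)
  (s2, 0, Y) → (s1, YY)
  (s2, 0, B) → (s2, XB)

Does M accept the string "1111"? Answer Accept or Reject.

Reject

(s0, 1111, #) ⊢ (s2, 111, AX#) ⊢ (s1, 111, XX#) ⊢ (s1, 111, X#) ⊢ (s1, 111, #) ⊢ (s2, 111, AY#) ⊢ (s1, 111, XY#) ⊢ (s1, 111, Y#) ⊢ (s1, 11, B#) ⊢ (s1, 11, X#) ⊢ (s1, 11, #) ⊢ (s2, 11, AY#) ⊢ (s1, 11, XY#) ⊢ (s1, 11, Y#) ⊢ (s1, 1, B#) ⊢ (s1, 1, X#) ⊢ (s1, 1, #) ⊢ (s2, 1, AY#) ⊢ (s1, 1, XY#) ⊢ (s1, 1, Y#) ⊢ (s1, ε, B#) ⊢ (s1, ε, X#) ⊢ (s1, ε, #) ⊢ (s2, ε, AY#) ⊢ (s1, ε, XY#) ⊢ (s1, ε, Y#)
All input consumed; stack is Y#, not empty, and no further ε-move applies.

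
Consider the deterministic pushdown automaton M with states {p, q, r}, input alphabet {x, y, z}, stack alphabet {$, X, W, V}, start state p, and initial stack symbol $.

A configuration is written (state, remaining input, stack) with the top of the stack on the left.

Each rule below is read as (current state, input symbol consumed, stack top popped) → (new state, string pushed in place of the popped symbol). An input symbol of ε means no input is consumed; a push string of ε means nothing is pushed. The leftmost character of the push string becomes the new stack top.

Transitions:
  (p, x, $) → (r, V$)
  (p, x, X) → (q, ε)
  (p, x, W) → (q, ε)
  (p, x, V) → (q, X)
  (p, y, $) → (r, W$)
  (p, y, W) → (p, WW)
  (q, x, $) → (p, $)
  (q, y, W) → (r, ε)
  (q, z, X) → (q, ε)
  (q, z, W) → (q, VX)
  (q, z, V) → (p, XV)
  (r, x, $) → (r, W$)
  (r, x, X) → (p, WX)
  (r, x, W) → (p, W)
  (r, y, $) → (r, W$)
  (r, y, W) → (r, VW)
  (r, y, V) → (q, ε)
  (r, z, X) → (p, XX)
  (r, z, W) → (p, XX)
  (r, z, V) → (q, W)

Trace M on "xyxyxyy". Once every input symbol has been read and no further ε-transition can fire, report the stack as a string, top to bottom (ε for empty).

WWW$

(p, xyxyxyy, $)
  read x, top $: go to r, push V$ → (r, yxyxyy, V$)
  read y, top V: go to q, push ε → (q, xyxyy, $)
  read x, top $: go to p, push $ → (p, yxyy, $)
  read y, top $: go to r, push W$ → (r, xyy, W$)
  read x, top W: go to p, push W → (p, yy, W$)
  read y, top W: go to p, push WW → (p, y, WW$)
  read y, top W: go to p, push WW → (p, ε, WWW$)
All input consumed in state p with stack WWW$.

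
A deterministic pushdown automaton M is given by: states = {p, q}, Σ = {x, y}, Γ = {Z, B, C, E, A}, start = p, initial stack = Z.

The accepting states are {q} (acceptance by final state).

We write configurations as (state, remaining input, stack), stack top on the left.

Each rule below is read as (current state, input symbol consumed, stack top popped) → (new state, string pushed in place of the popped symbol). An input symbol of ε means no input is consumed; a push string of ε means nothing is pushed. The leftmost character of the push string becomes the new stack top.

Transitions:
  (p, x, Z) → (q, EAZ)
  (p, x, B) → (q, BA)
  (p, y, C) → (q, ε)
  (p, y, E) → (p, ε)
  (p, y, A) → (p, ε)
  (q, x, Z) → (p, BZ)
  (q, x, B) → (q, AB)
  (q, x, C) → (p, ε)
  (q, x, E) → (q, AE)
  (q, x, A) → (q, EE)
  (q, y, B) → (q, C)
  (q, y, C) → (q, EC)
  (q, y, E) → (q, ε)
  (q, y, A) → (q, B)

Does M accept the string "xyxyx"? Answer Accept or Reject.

(p, xyxyx, Z)
  read x, top Z: go to q, push EAZ → (q, yxyx, EAZ)
  read y, top E: go to q, push ε → (q, xyx, AZ)
  read x, top A: go to q, push EE → (q, yx, EEZ)
  read y, top E: go to q, push ε → (q, x, EZ)
  read x, top E: go to q, push AE → (q, ε, AEZ)
All input consumed; state q ∈ F.

Accept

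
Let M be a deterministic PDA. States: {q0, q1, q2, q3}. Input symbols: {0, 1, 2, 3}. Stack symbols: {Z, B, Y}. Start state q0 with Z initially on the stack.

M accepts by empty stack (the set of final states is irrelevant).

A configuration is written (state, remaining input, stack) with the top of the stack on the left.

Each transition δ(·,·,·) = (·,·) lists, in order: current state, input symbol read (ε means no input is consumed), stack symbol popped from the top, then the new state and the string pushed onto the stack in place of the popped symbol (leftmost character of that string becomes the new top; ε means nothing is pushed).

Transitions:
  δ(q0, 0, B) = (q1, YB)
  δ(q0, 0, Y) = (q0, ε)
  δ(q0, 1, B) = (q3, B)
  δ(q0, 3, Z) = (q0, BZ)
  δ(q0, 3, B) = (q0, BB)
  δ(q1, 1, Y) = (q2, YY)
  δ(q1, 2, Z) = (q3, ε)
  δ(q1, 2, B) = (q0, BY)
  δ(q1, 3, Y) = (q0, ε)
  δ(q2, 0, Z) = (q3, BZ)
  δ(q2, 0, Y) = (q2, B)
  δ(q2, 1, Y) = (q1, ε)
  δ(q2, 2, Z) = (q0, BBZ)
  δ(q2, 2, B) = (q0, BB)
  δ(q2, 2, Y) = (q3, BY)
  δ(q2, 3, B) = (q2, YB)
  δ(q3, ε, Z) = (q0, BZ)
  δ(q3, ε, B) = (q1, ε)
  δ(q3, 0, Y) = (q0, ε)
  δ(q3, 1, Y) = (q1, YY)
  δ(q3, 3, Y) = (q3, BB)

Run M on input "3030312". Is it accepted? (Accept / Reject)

(q0, 3030312, Z)
  read 3, top Z: go to q0, push BZ → (q0, 030312, BZ)
  read 0, top B: go to q1, push YB → (q1, 30312, YBZ)
  read 3, top Y: go to q0, push ε → (q0, 0312, BZ)
  read 0, top B: go to q1, push YB → (q1, 312, YBZ)
  read 3, top Y: go to q0, push ε → (q0, 12, BZ)
  read 1, top B: go to q3, push B → (q3, 2, BZ)
  ε-move, top B: go to q1, push ε → (q1, 2, Z)
  read 2, top Z: go to q3, push ε → (q3, ε, ε)
All input consumed and the stack is empty.

Accept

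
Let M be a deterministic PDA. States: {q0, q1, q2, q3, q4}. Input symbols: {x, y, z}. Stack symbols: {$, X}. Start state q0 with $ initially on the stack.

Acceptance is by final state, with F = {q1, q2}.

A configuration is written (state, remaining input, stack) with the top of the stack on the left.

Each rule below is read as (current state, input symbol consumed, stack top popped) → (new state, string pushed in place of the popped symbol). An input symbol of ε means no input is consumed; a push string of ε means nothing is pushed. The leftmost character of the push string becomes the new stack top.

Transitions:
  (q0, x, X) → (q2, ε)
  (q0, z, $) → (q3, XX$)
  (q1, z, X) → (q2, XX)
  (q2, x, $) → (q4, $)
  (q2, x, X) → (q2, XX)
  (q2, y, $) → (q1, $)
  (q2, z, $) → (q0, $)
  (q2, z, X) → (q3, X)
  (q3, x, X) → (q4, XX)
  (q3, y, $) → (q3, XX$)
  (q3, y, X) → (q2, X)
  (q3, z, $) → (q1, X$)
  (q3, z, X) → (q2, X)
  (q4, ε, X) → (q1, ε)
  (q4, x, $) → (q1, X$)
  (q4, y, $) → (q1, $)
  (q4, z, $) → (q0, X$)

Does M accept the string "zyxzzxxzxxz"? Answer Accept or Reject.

Reject

(q0, zyxzzxxzxxz, $) ⊢ (q3, yxzzxxzxxz, XX$) ⊢ (q2, xzzxxzxxz, XX$) ⊢ (q2, zzxxzxxz, XXX$) ⊢ (q3, zxxzxxz, XXX$) ⊢ (q2, xxzxxz, XXX$) ⊢ (q2, xzxxz, XXXX$) ⊢ (q2, zxxz, XXXXX$) ⊢ (q3, xxz, XXXXX$) ⊢ (q4, xz, XXXXXX$) ⊢ (q1, xz, XXXXX$)
No transition applies at (q1, xz, XXXXX$); input not fully consumed.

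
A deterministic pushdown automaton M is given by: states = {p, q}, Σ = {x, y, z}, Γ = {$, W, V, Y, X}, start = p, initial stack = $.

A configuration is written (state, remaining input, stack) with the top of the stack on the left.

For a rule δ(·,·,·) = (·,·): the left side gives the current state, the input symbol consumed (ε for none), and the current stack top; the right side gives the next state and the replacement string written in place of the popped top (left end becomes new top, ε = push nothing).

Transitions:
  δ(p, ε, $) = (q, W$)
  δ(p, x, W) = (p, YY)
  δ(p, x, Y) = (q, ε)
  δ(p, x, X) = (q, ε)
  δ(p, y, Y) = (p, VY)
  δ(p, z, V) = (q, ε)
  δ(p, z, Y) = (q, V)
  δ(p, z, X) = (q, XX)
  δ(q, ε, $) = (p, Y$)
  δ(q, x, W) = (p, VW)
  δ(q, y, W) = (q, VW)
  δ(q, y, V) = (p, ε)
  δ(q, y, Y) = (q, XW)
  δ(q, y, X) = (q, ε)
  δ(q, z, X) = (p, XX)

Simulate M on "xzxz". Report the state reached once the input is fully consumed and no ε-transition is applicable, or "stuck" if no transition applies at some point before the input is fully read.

(p, xzxz, $)
  ε-move, top $: go to q, push W$ → (q, xzxz, W$)
  read x, top W: go to p, push VW → (p, zxz, VW$)
  read z, top V: go to q, push ε → (q, xz, W$)
  read x, top W: go to p, push VW → (p, z, VW$)
  read z, top V: go to q, push ε → (q, ε, W$)
All input consumed; M is in state q.

q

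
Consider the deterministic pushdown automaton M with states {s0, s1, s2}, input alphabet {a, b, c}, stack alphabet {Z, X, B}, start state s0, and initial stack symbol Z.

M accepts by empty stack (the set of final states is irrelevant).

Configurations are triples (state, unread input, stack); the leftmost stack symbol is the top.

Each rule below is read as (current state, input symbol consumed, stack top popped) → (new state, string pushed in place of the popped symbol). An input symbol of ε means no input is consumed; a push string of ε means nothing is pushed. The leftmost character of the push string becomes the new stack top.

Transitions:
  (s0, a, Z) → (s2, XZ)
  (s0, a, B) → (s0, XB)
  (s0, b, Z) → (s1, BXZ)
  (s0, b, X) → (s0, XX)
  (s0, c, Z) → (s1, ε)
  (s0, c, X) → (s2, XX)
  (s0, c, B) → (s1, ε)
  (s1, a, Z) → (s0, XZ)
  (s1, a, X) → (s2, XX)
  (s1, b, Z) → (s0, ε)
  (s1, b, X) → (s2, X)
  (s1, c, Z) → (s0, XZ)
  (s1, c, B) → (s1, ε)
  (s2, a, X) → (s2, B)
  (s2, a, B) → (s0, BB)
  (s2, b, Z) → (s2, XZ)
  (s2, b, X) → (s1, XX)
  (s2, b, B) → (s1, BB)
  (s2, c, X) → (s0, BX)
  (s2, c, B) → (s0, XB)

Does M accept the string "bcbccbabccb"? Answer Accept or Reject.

Accept

(s0, bcbccbabccb, Z)
  read b, top Z: go to s1, push BXZ → (s1, cbccbabccb, BXZ)
  read c, top B: go to s1, push ε → (s1, bccbabccb, XZ)
  read b, top X: go to s2, push X → (s2, ccbabccb, XZ)
  read c, top X: go to s0, push BX → (s0, cbabccb, BXZ)
  read c, top B: go to s1, push ε → (s1, babccb, XZ)
  read b, top X: go to s2, push X → (s2, abccb, XZ)
  read a, top X: go to s2, push B → (s2, bccb, BZ)
  read b, top B: go to s1, push BB → (s1, ccb, BBZ)
  read c, top B: go to s1, push ε → (s1, cb, BZ)
  read c, top B: go to s1, push ε → (s1, b, Z)
  read b, top Z: go to s0, push ε → (s0, ε, ε)
All input consumed and the stack is empty.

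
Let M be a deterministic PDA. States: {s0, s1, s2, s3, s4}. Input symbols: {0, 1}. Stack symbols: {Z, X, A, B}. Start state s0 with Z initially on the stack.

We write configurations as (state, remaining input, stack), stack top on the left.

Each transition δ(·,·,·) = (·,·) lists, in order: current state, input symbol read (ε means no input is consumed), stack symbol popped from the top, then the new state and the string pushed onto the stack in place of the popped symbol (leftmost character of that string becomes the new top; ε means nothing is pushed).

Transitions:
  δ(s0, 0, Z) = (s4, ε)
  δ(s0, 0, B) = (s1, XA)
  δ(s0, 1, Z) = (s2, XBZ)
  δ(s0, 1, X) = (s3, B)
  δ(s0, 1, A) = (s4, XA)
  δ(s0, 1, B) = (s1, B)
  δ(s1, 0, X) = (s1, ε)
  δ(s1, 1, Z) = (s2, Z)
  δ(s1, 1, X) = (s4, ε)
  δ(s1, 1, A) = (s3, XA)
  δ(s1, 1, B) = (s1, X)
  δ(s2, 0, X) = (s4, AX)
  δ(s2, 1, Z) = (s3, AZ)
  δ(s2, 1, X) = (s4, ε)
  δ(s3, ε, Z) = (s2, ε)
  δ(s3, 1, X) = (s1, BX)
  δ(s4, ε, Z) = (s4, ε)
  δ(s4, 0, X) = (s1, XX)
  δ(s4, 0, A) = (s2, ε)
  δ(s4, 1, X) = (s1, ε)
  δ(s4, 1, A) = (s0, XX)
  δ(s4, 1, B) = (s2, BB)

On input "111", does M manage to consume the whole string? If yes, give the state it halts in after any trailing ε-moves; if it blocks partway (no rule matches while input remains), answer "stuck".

(s0, 111, Z)
  read 1, top Z: go to s2, push XBZ → (s2, 11, XBZ)
  read 1, top X: go to s4, push ε → (s4, 1, BZ)
  read 1, top B: go to s2, push BB → (s2, ε, BBZ)
All input consumed; M is in state s2.

s2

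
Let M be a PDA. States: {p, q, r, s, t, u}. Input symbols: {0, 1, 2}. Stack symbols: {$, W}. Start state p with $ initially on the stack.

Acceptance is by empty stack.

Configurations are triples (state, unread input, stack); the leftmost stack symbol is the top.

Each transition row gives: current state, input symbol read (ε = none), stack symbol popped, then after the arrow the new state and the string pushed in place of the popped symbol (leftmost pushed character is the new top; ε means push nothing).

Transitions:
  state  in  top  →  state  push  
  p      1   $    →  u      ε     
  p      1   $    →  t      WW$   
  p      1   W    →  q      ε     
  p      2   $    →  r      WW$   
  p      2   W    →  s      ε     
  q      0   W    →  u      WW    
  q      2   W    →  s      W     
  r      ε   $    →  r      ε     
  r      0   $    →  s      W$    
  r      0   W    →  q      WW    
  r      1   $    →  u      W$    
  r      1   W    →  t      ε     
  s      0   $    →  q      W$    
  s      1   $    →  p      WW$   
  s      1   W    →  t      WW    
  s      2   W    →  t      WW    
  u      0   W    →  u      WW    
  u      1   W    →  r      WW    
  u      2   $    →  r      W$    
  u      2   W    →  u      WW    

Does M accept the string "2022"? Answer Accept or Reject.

Reject

No computation consumes all input and empties the stack.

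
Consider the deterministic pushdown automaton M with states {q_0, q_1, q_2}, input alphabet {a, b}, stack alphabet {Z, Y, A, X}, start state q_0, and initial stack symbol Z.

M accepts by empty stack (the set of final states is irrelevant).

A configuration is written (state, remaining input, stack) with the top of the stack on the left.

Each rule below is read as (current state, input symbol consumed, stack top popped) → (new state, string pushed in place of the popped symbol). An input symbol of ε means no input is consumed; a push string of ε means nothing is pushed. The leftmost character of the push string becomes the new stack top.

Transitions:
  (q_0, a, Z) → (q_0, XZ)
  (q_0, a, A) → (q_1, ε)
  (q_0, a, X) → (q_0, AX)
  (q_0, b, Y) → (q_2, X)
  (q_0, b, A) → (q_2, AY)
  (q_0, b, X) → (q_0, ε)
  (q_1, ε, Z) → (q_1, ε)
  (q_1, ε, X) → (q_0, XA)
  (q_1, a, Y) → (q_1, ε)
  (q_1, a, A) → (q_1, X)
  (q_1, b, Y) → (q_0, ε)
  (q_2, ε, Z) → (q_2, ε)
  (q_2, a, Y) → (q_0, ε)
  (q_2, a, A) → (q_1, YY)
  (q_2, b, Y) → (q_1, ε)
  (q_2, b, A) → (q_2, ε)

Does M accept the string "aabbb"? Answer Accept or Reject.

(q_0, aabbb, Z)
  read a, top Z: go to q_0, push XZ → (q_0, abbb, XZ)
  read a, top X: go to q_0, push AX → (q_0, bbb, AXZ)
  read b, top A: go to q_2, push AY → (q_2, bb, AYXZ)
  read b, top A: go to q_2, push ε → (q_2, b, YXZ)
  read b, top Y: go to q_1, push ε → (q_1, ε, XZ)
  ε-move, top X: go to q_0, push XA → (q_0, ε, XAZ)
All input consumed; stack is XAZ, not empty, and no further ε-move applies.

Reject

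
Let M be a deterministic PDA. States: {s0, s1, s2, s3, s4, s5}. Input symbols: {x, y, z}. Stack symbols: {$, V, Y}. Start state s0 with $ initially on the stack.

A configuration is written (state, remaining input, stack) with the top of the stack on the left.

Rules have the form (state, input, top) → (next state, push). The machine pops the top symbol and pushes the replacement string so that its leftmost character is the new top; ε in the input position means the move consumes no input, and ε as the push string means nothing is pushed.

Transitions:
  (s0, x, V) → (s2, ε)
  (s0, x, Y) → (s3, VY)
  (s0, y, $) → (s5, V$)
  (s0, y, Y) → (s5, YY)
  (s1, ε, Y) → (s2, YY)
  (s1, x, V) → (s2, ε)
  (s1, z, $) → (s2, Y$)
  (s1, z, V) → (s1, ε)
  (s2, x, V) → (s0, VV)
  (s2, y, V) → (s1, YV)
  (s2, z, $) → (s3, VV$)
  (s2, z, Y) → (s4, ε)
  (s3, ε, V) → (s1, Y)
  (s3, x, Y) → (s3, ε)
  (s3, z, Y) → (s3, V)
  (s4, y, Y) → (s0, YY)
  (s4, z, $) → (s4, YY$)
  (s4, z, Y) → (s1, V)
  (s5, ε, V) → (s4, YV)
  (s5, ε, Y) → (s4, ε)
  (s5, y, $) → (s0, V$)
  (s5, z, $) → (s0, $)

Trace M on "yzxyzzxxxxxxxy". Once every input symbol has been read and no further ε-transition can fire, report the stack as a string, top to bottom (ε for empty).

(s0, yzxyzzxxxxxxxy, $)
  read y, top $: go to s5, push V$ → (s5, zxyzzxxxxxxxy, V$)
  ε-move, top V: go to s4, push YV → (s4, zxyzzxxxxxxxy, YV$)
  read z, top Y: go to s1, push V → (s1, xyzzxxxxxxxy, VV$)
  read x, top V: go to s2, push ε → (s2, yzzxxxxxxxy, V$)
  read y, top V: go to s1, push YV → (s1, zzxxxxxxxy, YV$)
  ε-move, top Y: go to s2, push YY → (s2, zzxxxxxxxy, YYV$)
  read z, top Y: go to s4, push ε → (s4, zxxxxxxxy, YV$)
  read z, top Y: go to s1, push V → (s1, xxxxxxxy, VV$)
  read x, top V: go to s2, push ε → (s2, xxxxxxy, V$)
  read x, top V: go to s0, push VV → (s0, xxxxxy, VV$)
  read x, top V: go to s2, push ε → (s2, xxxxy, V$)
  read x, top V: go to s0, push VV → (s0, xxxy, VV$)
  read x, top V: go to s2, push ε → (s2, xxy, V$)
  read x, top V: go to s0, push VV → (s0, xy, VV$)
  read x, top V: go to s2, push ε → (s2, y, V$)
  read y, top V: go to s1, push YV → (s1, ε, YV$)
  ε-move, top Y: go to s2, push YY → (s2, ε, YYV$)
All input consumed in state s2 with stack YYV$.

YYV$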